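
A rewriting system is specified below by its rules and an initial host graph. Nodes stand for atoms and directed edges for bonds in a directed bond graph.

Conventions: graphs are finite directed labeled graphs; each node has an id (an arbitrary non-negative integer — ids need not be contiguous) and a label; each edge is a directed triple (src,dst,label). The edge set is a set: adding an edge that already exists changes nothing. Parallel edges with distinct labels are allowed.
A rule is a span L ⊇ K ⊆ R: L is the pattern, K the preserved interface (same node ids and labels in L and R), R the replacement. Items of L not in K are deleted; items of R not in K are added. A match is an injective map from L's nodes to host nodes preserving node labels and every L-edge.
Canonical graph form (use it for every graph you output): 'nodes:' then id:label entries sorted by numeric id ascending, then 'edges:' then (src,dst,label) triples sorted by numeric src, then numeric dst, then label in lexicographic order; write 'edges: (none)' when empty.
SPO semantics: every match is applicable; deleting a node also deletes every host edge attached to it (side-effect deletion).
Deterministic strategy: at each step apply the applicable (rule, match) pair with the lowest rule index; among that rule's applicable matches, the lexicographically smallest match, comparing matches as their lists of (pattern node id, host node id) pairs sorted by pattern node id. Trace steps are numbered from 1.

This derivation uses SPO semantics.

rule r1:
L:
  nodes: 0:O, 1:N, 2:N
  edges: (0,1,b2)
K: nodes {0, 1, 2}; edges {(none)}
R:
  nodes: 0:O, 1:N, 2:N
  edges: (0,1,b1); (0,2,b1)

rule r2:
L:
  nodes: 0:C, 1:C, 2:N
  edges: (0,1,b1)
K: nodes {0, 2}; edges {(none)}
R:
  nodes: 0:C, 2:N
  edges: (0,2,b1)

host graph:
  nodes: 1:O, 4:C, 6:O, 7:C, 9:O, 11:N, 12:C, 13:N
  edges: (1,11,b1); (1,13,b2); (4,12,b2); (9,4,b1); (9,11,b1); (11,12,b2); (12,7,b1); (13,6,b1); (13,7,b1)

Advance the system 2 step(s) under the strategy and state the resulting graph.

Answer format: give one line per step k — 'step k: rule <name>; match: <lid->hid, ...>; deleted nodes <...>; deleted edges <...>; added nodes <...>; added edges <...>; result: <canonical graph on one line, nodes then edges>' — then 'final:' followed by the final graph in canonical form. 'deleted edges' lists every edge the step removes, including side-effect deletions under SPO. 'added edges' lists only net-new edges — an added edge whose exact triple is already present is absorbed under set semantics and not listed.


step 1: rule r1; match: 0->1, 1->13, 2->11; deleted nodes (none); deleted edges (1,13,b2); added nodes (none); added edges (1,13,b1); result: nodes: 1:O, 4:C, 6:O, 7:C, 9:O, 11:N, 12:C, 13:N edges: (1,11,b1); (1,13,b1); (4,12,b2); (9,4,b1); (9,11,b1); (11,12,b2); (12,7,b1); (13,6,b1); (13,7,b1)
step 2: rule r2; match: 0->12, 1->7, 2->11; deleted nodes 7; deleted edges (12,7,b1); (13,7,b1); added nodes (none); added edges (12,11,b1); result: nodes: 1:O, 4:C, 6:O, 9:O, 11:N, 12:C, 13:N edges: (1,11,b1); (1,13,b1); (4,12,b2); (9,4,b1); (9,11,b1); (11,12,b2); (12,11,b1); (13,6,b1)
final:
nodes: 1:O, 4:C, 6:O, 9:O, 11:N, 12:C, 13:N
edges: (1,11,b1); (1,13,b1); (4,12,b2); (9,4,b1); (9,11,b1); (11,12,b2); (12,11,b1); (13,6,b1)


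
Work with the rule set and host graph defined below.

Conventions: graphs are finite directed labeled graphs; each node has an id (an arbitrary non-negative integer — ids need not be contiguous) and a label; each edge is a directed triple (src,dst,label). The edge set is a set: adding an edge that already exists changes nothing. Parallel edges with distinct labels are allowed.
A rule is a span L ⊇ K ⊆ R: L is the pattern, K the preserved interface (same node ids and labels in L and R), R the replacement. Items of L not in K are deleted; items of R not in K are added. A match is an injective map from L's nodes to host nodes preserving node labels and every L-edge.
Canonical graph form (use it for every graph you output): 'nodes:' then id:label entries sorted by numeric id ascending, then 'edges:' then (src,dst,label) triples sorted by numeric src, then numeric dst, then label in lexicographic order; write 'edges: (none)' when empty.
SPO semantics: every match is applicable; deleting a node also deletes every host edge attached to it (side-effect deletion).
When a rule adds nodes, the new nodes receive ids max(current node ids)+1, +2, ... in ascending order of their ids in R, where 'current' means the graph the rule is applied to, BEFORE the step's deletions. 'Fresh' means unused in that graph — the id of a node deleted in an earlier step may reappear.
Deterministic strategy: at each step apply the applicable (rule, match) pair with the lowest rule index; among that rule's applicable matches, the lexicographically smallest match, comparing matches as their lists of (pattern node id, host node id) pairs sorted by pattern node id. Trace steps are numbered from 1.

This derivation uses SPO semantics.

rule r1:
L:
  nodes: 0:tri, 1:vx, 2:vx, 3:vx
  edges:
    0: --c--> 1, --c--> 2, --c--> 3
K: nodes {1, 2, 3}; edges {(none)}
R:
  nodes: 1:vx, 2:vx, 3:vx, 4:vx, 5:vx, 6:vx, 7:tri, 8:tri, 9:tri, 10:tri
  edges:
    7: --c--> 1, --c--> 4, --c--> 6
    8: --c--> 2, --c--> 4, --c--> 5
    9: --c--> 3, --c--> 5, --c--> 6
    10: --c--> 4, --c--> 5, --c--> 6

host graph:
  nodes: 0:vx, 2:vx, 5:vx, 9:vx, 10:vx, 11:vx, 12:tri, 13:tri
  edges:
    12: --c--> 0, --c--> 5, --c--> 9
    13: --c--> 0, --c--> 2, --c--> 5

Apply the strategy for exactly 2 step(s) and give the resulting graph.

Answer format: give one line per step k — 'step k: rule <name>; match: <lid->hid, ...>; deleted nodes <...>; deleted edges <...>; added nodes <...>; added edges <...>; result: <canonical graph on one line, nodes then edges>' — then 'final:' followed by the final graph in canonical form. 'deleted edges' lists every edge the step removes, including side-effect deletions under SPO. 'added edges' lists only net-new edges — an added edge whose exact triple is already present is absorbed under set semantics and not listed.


step 1: rule r1; match: 0->12, 1->0, 2->5, 3->9; deleted nodes 12; deleted edges (12,0,c); (12,5,c); (12,9,c); added nodes 14, 15, 16, 17, 18, 19, 20; added edges (17,0,c); (17,14,c); (17,16,c); (18,5,c); (18,14,c); (18,15,c); (19,9,c); (19,15,c); (19,16,c); (20,14,c); (20,15,c); (20,16,c); result: nodes: 0:vx, 2:vx, 5:vx, 9:vx, 10:vx, 11:vx, 13:tri, 14:vx, 15:vx, 16:vx, 17:tri, 18:tri, 19:tri, 20:tri edges: (13,0,c); (13,2,c); (13,5,c); (17,0,c); (17,14,c); (17,16,c); (18,5,c); (18,14,c); (18,15,c); (19,9,c); (19,15,c); (19,16,c); (20,14,c); (20,15,c); (20,16,c)
step 2: rule r1; match: 0->13, 1->0, 2->2, 3->5; deleted nodes 13; deleted edges (13,0,c); (13,2,c); (13,5,c); added nodes 21, 22, 23, 24, 25, 26, 27; added edges (24,0,c); (24,21,c); (24,23,c); (25,2,c); (25,21,c); (25,22,c); (26,5,c); (26,22,c); (26,23,c); (27,21,c); (27,22,c); (27,23,c); result: nodes: 0:vx, 2:vx, 5:vx, 9:vx, 10:vx, 11:vx, 14:vx, 15:vx, 16:vx, 17:tri, 18:tri, 19:tri, 20:tri, 21:vx, 22:vx, 23:vx, 24:tri, 25:tri, 26:tri, 27:tri edges: (17,0,c); (17,14,c); (17,16,c); (18,5,c); (18,14,c); (18,15,c); (19,9,c); (19,15,c); (19,16,c); (20,14,c); (20,15,c); (20,16,c); (24,0,c); (24,21,c); (24,23,c); (25,2,c); (25,21,c); (25,22,c); (26,5,c); (26,22,c); (26,23,c); (27,21,c); (27,22,c); (27,23,c)
final:
nodes: 0:vx, 2:vx, 5:vx, 9:vx, 10:vx, 11:vx, 14:vx, 15:vx, 16:vx, 17:tri, 18:tri, 19:tri, 20:tri, 21:vx, 22:vx, 23:vx, 24:tri, 25:tri, 26:tri, 27:tri
edges: (17,0,c); (17,14,c); (17,16,c); (18,5,c); (18,14,c); (18,15,c); (19,9,c); (19,15,c); (19,16,c); (20,14,c); (20,15,c); (20,16,c); (24,0,c); (24,21,c); (24,23,c); (25,2,c); (25,21,c); (25,22,c); (26,5,c); (26,22,c); (26,23,c); (27,21,c); (27,22,c); (27,23,c)


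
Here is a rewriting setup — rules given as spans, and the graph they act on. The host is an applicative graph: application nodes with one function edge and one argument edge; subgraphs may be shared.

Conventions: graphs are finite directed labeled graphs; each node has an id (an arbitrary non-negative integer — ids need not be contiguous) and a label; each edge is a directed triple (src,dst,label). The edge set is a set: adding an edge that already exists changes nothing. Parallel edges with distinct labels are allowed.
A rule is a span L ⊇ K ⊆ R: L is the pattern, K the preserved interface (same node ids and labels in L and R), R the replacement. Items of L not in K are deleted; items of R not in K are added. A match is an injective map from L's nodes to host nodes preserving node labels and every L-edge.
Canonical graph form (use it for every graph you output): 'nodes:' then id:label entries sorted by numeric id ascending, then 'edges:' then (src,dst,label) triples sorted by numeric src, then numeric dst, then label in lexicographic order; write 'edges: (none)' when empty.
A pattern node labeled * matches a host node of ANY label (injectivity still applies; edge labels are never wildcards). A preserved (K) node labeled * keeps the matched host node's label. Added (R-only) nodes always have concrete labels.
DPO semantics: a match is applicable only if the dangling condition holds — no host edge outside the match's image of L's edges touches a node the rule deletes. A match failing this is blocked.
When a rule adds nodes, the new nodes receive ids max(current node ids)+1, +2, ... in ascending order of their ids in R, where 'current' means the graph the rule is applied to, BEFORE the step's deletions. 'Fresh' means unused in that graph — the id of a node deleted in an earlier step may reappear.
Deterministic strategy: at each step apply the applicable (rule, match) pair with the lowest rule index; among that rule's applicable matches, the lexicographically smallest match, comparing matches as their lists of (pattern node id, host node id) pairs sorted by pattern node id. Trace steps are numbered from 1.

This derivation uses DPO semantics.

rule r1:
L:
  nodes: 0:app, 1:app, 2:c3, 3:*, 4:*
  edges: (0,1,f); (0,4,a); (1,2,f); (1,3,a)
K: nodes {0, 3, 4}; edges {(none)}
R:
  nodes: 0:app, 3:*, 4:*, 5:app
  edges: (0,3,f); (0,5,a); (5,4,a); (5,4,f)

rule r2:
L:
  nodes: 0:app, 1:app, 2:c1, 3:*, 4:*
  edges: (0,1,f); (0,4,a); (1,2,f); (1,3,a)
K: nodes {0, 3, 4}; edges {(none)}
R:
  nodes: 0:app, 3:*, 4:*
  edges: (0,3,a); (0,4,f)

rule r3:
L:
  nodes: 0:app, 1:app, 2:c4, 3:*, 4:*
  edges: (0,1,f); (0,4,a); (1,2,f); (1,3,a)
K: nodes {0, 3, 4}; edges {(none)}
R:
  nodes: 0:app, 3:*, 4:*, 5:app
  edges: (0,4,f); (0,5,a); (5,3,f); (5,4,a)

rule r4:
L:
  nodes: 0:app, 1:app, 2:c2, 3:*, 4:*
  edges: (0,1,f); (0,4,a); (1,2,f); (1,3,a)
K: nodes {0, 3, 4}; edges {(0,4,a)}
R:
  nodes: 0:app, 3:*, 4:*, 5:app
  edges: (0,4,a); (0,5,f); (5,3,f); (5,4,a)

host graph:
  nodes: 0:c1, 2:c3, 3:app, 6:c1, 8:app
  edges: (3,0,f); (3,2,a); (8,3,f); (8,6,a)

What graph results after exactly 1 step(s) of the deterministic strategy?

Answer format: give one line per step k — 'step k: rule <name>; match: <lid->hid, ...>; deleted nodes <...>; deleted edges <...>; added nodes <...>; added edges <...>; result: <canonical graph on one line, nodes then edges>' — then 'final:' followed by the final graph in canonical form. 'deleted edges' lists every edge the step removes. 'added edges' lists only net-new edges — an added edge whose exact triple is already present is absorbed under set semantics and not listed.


step 1: rule r2; match: 0->8, 1->3, 2->0, 3->2, 4->6; deleted nodes 0, 3; deleted edges (3,0,f); (3,2,a); (8,3,f); (8,6,a); added nodes (none); added edges (8,2,a); (8,6,f); result: nodes: 2:c3, 6:c1, 8:app edges: (8,2,a); (8,6,f)
final:
nodes: 2:c3, 6:c1, 8:app
edges: (8,2,a); (8,6,f)


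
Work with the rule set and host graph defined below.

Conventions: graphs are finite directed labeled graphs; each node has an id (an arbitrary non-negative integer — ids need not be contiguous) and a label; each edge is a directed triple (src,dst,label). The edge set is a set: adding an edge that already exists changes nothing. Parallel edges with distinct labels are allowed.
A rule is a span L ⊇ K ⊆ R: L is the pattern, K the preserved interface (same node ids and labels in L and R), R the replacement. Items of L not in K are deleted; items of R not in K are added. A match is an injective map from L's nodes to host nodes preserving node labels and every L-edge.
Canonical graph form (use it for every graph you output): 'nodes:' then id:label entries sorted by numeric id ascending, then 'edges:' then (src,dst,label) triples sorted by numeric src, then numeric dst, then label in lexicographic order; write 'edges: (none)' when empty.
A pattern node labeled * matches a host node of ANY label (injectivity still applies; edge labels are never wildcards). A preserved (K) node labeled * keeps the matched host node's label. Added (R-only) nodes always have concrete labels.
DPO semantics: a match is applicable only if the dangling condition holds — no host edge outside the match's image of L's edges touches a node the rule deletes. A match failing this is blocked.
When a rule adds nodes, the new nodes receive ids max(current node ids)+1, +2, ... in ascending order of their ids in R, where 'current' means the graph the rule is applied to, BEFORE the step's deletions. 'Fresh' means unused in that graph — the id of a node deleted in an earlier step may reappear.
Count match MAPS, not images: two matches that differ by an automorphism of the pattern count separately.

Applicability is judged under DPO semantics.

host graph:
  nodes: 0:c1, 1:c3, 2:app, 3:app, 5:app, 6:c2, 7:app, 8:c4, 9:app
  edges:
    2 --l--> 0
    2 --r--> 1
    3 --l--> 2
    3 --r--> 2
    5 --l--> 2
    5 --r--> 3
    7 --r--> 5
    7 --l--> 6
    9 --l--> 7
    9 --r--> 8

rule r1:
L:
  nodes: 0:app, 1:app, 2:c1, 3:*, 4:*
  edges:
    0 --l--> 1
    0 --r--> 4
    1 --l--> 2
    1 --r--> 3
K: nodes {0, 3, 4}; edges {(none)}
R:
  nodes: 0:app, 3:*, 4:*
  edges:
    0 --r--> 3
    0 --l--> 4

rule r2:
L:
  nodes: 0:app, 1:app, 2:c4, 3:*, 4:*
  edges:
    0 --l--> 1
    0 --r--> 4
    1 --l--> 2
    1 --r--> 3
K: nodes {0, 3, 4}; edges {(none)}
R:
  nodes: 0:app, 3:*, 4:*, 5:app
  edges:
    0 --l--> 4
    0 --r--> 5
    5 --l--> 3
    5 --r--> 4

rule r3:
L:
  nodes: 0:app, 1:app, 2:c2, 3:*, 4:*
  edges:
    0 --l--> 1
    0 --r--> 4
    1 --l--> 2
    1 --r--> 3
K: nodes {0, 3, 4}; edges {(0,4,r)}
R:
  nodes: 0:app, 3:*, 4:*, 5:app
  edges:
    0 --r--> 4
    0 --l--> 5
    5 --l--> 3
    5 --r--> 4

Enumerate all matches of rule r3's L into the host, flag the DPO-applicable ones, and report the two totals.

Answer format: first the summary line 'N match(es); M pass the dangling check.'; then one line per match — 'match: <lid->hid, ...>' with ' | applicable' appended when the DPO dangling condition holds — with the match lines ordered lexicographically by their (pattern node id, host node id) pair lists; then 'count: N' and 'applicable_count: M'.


1 match(es); 1 pass the dangling check.
match: 0->9, 1->7, 2->6, 3->5, 4->8 | applicable
count: 1
applicable_count: 1


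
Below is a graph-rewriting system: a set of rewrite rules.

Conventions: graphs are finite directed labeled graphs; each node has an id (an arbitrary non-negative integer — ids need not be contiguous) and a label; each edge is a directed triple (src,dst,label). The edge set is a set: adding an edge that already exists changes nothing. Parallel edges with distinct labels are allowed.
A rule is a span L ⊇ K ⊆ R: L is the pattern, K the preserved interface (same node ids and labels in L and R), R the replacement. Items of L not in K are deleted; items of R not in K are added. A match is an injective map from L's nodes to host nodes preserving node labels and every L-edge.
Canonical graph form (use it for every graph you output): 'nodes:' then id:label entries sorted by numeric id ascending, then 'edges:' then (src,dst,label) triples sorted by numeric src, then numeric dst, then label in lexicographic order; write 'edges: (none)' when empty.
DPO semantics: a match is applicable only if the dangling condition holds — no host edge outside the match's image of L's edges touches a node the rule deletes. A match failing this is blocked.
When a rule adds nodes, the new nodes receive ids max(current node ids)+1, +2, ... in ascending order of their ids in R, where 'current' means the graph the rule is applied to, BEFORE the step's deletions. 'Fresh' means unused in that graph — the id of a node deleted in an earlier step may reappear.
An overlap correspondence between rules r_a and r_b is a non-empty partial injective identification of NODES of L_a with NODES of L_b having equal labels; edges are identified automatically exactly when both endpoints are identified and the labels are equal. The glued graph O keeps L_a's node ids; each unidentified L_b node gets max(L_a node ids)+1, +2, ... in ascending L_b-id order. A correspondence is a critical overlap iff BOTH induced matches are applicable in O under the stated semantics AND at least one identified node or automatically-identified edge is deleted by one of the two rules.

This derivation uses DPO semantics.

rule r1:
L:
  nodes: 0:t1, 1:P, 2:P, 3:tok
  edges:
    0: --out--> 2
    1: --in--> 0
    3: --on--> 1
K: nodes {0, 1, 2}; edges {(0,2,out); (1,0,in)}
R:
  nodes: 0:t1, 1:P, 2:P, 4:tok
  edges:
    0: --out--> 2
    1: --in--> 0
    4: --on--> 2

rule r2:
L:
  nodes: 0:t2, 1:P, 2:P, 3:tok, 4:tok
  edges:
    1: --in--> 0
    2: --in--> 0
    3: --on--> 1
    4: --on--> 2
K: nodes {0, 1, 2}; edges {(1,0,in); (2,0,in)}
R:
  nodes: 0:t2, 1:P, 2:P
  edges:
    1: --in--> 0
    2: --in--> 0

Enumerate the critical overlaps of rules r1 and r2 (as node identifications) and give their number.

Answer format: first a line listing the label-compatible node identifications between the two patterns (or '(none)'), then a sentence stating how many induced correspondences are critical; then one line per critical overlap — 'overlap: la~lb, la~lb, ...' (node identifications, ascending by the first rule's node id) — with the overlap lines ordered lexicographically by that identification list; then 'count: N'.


label-compatible node identifications between L(r1) and L(r2): 1~1, 1~2, 2~1, 2~2, 3~3, 3~4
4 of the induced correspondences are critical overlaps of r1 and r2.
overlap: 1~1, 2~2, 3~3
overlap: 1~1, 3~3
overlap: 1~2, 2~1, 3~4
overlap: 1~2, 3~4
count: 4


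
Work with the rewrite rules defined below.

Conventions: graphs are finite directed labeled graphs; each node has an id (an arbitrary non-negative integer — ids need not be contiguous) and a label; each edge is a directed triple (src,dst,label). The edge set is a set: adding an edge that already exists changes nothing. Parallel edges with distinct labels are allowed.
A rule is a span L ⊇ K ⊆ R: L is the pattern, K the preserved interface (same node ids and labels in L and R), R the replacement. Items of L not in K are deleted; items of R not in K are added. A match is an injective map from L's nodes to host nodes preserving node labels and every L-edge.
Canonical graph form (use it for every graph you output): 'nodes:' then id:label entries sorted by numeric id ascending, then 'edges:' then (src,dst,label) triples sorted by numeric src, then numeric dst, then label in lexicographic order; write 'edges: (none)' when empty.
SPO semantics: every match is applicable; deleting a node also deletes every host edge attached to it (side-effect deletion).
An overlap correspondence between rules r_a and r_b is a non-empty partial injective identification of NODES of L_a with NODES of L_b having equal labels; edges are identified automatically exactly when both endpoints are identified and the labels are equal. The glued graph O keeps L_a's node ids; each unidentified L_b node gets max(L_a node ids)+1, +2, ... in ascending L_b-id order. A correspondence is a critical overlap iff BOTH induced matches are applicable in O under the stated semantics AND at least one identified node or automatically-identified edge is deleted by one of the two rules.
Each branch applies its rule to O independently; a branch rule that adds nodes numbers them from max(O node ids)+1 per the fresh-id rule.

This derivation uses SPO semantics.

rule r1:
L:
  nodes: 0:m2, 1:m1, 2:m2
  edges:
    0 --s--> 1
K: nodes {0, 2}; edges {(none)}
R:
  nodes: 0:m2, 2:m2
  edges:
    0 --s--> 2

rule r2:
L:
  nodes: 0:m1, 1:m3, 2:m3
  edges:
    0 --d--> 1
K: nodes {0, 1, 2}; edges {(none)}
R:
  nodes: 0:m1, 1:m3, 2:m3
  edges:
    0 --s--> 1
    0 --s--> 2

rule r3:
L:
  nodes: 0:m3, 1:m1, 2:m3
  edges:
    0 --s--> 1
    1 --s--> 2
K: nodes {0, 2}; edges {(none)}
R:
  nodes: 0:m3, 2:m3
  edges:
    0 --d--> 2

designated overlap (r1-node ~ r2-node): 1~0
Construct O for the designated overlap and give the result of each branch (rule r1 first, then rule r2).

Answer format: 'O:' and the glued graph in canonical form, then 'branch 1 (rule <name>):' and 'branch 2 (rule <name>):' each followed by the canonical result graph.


O:
nodes: 0:m2, 1:m1, 2:m2, 3:m3, 4:m3
edges: (0,1,s); (1,3,d)
branch 1 (rule r1):
nodes: 0:m2, 2:m2, 3:m3, 4:m3
edges: (0,2,s)
branch 2 (rule r2):
nodes: 0:m2, 1:m1, 2:m2, 3:m3, 4:m3
edges: (0,1,s); (1,3,s); (1,4,s)


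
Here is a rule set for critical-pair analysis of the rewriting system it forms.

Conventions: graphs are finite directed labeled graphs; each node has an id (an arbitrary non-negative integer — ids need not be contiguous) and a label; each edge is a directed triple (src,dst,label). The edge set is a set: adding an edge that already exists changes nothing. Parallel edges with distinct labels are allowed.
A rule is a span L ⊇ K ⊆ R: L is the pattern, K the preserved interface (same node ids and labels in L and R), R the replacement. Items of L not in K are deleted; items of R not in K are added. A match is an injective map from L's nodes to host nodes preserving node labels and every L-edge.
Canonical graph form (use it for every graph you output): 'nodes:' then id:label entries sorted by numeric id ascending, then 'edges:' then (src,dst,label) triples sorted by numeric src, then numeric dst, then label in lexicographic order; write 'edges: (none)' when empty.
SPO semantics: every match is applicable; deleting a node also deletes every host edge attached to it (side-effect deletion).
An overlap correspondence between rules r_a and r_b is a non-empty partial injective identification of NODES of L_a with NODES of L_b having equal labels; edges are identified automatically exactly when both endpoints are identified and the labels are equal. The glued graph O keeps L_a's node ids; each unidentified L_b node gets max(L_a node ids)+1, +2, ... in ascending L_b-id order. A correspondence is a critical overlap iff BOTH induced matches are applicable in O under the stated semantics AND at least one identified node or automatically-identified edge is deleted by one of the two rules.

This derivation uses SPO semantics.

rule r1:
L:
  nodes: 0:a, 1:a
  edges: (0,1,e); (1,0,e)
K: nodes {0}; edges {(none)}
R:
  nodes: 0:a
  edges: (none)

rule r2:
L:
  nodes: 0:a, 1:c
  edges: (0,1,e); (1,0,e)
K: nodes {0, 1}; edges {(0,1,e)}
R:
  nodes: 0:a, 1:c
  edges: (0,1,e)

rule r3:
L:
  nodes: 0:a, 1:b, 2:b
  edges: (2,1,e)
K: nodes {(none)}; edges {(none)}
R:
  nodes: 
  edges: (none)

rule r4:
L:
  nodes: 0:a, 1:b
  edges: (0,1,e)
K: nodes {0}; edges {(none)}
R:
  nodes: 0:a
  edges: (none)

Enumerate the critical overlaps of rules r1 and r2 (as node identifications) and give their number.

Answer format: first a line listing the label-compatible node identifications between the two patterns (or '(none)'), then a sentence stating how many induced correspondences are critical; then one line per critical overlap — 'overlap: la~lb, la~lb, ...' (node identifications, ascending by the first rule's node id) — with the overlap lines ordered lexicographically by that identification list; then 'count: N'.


label-compatible node identifications between L(r1) and L(r2): 0~0, 1~0
1 of the induced correspondences is a critical overlap of r1 and r2.
overlap: 1~0
count: 1


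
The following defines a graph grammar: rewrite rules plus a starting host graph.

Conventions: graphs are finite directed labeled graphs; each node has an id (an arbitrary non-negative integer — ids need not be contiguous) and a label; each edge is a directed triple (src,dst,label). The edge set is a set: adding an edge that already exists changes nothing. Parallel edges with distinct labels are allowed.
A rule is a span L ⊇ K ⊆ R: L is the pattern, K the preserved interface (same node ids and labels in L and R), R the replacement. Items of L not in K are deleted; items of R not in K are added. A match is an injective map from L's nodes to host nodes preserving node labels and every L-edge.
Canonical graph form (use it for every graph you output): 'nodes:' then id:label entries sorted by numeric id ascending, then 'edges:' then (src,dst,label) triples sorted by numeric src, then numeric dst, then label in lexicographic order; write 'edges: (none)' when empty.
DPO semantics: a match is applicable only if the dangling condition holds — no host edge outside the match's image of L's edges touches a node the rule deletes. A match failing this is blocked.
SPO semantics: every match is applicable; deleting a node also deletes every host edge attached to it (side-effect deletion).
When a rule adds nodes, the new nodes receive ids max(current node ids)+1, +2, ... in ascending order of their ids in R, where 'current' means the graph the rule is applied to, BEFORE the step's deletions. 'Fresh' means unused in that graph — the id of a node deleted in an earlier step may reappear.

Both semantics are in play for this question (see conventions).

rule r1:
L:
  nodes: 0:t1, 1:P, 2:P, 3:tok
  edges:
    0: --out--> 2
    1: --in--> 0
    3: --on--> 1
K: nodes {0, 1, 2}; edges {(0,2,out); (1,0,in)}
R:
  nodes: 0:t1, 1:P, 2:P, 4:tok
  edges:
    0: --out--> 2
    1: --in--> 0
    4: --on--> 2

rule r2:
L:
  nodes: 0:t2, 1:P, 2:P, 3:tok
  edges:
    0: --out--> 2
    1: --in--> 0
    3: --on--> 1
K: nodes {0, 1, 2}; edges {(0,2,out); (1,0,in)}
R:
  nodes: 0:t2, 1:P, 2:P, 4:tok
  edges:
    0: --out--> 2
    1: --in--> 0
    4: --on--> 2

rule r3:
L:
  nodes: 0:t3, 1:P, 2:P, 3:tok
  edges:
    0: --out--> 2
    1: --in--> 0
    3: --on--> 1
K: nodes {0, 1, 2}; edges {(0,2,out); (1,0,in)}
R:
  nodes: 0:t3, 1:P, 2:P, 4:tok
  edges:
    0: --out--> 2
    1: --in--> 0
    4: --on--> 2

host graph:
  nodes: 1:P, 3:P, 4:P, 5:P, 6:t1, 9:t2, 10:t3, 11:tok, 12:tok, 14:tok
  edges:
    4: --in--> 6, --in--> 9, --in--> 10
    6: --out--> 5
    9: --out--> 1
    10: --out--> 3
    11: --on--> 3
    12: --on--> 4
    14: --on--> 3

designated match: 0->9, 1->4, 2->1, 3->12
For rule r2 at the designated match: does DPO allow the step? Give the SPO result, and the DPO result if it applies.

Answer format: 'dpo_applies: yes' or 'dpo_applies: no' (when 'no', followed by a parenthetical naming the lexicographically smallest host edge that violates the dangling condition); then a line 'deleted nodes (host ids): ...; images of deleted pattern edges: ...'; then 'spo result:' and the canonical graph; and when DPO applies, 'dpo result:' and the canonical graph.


dpo_applies: yes
deleted nodes (host ids): 12; images of deleted pattern edges: (12,4,on)
spo result:
nodes: 1:P, 3:P, 4:P, 5:P, 6:t1, 9:t2, 10:t3, 11:tok, 14:tok, 15:tok
edges: (4,6,in); (4,9,in); (4,10,in); (6,5,out); (9,1,out); (10,3,out); (11,3,on); (14,3,on); (15,1,on)
dpo result:
nodes: 1:P, 3:P, 4:P, 5:P, 6:t1, 9:t2, 10:t3, 11:tok, 14:tok, 15:tok
edges: (4,6,in); (4,9,in); (4,10,in); (6,5,out); (9,1,out); (10,3,out); (11,3,on); (14,3,on); (15,1,on)


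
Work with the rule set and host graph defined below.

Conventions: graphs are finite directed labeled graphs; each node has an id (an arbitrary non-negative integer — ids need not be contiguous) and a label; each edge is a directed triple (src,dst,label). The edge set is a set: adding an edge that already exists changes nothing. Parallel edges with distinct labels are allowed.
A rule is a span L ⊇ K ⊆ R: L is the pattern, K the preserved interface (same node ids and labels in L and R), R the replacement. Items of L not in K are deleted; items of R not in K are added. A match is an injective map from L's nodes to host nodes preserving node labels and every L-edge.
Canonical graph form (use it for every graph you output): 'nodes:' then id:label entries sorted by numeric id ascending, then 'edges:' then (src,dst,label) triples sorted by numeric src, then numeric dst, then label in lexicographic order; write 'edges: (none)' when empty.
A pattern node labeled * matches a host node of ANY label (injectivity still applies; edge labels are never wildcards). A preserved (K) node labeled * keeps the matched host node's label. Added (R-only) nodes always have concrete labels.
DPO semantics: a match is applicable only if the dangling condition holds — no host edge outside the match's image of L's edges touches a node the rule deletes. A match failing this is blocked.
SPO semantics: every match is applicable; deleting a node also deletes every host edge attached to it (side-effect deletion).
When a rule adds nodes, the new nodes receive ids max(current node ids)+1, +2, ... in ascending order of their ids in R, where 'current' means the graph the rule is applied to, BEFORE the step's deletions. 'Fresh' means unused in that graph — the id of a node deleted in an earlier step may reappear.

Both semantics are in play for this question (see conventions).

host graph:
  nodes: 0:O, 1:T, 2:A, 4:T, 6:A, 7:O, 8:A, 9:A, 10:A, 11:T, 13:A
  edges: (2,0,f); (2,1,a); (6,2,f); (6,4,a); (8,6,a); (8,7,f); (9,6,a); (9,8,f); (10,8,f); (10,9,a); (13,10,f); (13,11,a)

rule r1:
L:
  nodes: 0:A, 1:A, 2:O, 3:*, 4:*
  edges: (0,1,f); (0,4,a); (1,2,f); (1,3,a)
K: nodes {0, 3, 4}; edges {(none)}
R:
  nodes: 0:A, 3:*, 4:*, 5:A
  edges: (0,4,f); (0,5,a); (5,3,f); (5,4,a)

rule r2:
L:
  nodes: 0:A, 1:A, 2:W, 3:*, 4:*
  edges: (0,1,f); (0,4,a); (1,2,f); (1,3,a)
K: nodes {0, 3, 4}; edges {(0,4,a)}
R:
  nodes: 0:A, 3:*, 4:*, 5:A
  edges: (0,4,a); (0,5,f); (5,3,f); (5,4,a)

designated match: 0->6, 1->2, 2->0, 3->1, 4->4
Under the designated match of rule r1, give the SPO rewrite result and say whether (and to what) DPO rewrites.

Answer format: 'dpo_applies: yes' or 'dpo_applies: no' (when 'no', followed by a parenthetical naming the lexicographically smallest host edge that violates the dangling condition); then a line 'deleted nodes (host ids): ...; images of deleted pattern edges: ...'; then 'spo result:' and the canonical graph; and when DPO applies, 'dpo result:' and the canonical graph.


dpo_applies: yes
deleted nodes (host ids): 0, 2; images of deleted pattern edges: (2,0,f); (2,1,a); (6,2,f); (6,4,a)
spo result:
nodes: 1:T, 4:T, 6:A, 7:O, 8:A, 9:A, 10:A, 11:T, 13:A, 14:A
edges: (6,4,f); (6,14,a); (8,6,a); (8,7,f); (9,6,a); (9,8,f); (10,8,f); (10,9,a); (13,10,f); (13,11,a); (14,1,f); (14,4,a)
dpo result:
nodes: 1:T, 4:T, 6:A, 7:O, 8:A, 9:A, 10:A, 11:T, 13:A, 14:A
edges: (6,4,f); (6,14,a); (8,6,a); (8,7,f); (9,6,a); (9,8,f); (10,8,f); (10,9,a); (13,10,f); (13,11,a); (14,1,f); (14,4,a)


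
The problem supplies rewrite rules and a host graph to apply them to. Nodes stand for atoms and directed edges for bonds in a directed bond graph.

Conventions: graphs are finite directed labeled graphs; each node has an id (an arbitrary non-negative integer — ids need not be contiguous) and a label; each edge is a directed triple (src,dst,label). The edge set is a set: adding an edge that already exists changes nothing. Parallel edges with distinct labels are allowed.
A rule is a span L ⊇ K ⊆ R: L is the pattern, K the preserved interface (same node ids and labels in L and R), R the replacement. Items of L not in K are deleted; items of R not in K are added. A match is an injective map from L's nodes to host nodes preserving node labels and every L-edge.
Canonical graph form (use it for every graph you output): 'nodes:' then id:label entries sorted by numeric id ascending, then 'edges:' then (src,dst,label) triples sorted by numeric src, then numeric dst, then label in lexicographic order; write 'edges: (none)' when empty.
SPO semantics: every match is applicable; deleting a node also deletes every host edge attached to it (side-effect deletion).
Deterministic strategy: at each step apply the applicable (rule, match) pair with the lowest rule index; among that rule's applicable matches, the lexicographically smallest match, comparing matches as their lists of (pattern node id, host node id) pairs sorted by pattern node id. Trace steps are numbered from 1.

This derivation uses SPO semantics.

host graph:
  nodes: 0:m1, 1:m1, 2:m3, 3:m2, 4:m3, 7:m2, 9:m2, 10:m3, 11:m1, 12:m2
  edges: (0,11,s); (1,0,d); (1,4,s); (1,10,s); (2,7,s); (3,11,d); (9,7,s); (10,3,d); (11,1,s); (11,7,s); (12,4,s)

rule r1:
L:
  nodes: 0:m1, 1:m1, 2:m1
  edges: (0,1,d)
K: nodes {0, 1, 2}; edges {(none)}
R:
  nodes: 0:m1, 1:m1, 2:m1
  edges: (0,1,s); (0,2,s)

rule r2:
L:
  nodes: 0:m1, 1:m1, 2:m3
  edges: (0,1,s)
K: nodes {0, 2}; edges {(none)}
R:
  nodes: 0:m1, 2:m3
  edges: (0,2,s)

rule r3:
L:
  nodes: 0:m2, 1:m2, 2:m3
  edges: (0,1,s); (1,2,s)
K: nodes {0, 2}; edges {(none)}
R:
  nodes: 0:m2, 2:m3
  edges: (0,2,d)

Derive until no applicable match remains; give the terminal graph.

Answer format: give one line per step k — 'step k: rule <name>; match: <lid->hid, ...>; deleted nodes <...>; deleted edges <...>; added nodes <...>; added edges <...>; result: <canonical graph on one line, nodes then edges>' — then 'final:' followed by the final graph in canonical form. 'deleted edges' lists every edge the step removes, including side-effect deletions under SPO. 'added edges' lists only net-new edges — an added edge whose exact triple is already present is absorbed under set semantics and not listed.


step 1: rule r1; match: 0->1, 1->0, 2->11; deleted nodes (none); deleted edges (1,0,d); added nodes (none); added edges (1,0,s); (1,11,s); result: nodes: 0:m1, 1:m1, 2:m3, 3:m2, 4:m3, 7:m2, 9:m2, 10:m3, 11:m1, 12:m2 edges: (0,11,s); (1,0,s); (1,4,s); (1,10,s); (1,11,s); (2,7,s); (3,11,d); (9,7,s); (10,3,d); (11,1,s); (11,7,s); (12,4,s)
step 2: rule r2; match: 0->0, 1->11, 2->2; deleted nodes 11; deleted edges (0,11,s); (1,11,s); (3,11,d); (11,1,s); (11,7,s); added nodes (none); added edges (0,2,s); result: nodes: 0:m1, 1:m1, 2:m3, 3:m2, 4:m3, 7:m2, 9:m2, 10:m3, 12:m2 edges: (0,2,s); (1,0,s); (1,4,s); (1,10,s); (2,7,s); (9,7,s); (10,3,d); (12,4,s)
step 3: rule r2; match: 0->1, 1->0, 2->2; deleted nodes 0; deleted edges (0,2,s); (1,0,s); added nodes (none); added edges (1,2,s); result: nodes: 1:m1, 2:m3, 3:m2, 4:m3, 7:m2, 9:m2, 10:m3, 12:m2 edges: (1,2,s); (1,4,s); (1,10,s); (2,7,s); (9,7,s); (10,3,d); (12,4,s)
final:
nodes: 1:m1, 2:m3, 3:m2, 4:m3, 7:m2, 9:m2, 10:m3, 12:m2
edges: (1,2,s); (1,4,s); (1,10,s); (2,7,s); (9,7,s); (10,3,d); (12,4,s)


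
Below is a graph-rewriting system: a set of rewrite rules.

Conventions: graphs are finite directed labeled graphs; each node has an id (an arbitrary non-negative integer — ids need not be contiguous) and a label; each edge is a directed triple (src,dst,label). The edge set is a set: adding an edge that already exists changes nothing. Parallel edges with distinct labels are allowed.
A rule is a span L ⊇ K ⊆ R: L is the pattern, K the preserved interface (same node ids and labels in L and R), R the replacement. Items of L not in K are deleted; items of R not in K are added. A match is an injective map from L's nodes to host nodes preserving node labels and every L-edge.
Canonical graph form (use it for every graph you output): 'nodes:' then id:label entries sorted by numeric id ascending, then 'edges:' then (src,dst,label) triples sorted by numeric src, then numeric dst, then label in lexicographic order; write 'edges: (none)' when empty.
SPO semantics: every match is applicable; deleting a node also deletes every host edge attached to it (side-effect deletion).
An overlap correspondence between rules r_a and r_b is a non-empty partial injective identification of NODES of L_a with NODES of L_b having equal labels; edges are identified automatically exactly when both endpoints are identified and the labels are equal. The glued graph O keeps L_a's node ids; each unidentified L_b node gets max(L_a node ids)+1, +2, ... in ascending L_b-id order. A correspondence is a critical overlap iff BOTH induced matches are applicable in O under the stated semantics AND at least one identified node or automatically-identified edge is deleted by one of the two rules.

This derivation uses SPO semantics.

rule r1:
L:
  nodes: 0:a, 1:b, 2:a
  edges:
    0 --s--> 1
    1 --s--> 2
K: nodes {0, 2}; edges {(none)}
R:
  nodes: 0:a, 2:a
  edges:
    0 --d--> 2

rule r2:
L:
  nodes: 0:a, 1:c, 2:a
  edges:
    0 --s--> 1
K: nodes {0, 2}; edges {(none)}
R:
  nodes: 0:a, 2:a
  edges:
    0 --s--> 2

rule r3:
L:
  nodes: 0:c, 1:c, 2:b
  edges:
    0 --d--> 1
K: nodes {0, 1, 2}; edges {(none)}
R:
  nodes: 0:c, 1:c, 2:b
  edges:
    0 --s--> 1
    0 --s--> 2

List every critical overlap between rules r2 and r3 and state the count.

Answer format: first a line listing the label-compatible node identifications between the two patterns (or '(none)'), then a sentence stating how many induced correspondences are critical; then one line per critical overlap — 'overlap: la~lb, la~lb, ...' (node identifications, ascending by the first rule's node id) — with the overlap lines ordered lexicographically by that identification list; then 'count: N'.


label-compatible node identifications between L(r2) and L(r3): 1~0, 1~1
2 of the induced correspondences are critical overlaps of r2 and r3.
overlap: 1~0
overlap: 1~1
count: 2


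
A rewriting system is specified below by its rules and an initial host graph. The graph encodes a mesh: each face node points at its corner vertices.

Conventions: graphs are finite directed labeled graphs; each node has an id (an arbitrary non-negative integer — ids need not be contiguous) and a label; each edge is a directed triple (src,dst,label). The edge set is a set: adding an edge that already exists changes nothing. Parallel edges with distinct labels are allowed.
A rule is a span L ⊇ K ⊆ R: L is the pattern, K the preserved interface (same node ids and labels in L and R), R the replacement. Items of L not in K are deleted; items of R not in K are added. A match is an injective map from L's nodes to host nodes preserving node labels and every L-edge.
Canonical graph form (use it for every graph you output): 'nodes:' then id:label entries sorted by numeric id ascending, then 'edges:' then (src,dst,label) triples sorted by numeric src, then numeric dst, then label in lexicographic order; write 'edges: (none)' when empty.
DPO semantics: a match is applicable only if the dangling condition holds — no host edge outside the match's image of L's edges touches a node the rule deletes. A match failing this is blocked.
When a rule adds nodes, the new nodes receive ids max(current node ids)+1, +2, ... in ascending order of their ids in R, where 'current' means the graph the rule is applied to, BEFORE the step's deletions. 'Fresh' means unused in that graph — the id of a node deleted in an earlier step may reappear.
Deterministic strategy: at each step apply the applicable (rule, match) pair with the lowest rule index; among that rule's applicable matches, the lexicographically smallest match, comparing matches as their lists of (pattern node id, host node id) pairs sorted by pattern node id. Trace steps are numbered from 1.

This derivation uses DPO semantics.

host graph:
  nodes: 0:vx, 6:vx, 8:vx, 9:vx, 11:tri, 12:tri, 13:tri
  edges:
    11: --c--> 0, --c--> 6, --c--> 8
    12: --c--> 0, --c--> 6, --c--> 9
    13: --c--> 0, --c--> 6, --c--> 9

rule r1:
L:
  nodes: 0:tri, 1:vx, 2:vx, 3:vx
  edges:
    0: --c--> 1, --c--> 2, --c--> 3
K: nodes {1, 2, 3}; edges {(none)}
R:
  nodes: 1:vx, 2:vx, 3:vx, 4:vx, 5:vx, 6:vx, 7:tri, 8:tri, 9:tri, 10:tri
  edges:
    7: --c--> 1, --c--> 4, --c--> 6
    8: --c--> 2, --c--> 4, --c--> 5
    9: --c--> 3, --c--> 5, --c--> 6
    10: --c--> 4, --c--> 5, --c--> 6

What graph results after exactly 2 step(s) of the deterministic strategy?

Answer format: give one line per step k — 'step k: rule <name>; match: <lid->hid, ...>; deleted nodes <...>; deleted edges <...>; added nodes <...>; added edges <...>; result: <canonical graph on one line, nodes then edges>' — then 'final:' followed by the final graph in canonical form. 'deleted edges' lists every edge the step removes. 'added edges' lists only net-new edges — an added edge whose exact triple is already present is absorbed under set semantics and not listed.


step 1: rule r1; match: 0->11, 1->0, 2->6, 3->8; deleted nodes 11; deleted edges (11,0,c); (11,6,c); (11,8,c); added nodes 14, 15, 16, 17, 18, 19, 20; added edges (17,0,c); (17,14,c); (17,16,c); (18,6,c); (18,14,c); (18,15,c); (19,8,c); (19,15,c); (19,16,c); (20,14,c); (20,15,c); (20,16,c); result: nodes: 0:vx, 6:vx, 8:vx, 9:vx, 12:tri, 13:tri, 14:vx, 15:vx, 16:vx, 17:tri, 18:tri, 19:tri, 20:tri edges: (12,0,c); (12,6,c); (12,9,c); (13,0,c); (13,6,c); (13,9,c); (17,0,c); (17,14,c); (17,16,c); (18,6,c); (18,14,c); (18,15,c); (19,8,c); (19,15,c); (19,16,c); (20,14,c); (20,15,c); (20,16,c)
step 2: rule r1; match: 0->12, 1->0, 2->6, 3->9; deleted nodes 12; deleted edges (12,0,c); (12,6,c); (12,9,c); added nodes 21, 22, 23, 24, 25, 26, 27; added edges (24,0,c); (24,21,c); (24,23,c); (25,6,c); (25,21,c); (25,22,c); (26,9,c); (26,22,c); (26,23,c); (27,21,c); (27,22,c); (27,23,c); result: nodes: 0:vx, 6:vx, 8:vx, 9:vx, 13:tri, 14:vx, 15:vx, 16:vx, 17:tri, 18:tri, 19:tri, 20:tri, 21:vx, 22:vx, 23:vx, 24:tri, 25:tri, 26:tri, 27:tri edges: (13,0,c); (13,6,c); (13,9,c); (17,0,c); (17,14,c); (17,16,c); (18,6,c); (18,14,c); (18,15,c); (19,8,c); (19,15,c); (19,16,c); (20,14,c); (20,15,c); (20,16,c); (24,0,c); (24,21,c); (24,23,c); (25,6,c); (25,21,c); (25,22,c); (26,9,c); (26,22,c); (26,23,c); (27,21,c); (27,22,c); (27,23,c)
final:
nodes: 0:vx, 6:vx, 8:vx, 9:vx, 13:tri, 14:vx, 15:vx, 16:vx, 17:tri, 18:tri, 19:tri, 20:tri, 21:vx, 22:vx, 23:vx, 24:tri, 25:tri, 26:tri, 27:tri
edges: (13,0,c); (13,6,c); (13,9,c); (17,0,c); (17,14,c); (17,16,c); (18,6,c); (18,14,c); (18,15,c); (19,8,c); (19,15,c); (19,16,c); (20,14,c); (20,15,c); (20,16,c); (24,0,c); (24,21,c); (24,23,c); (25,6,c); (25,21,c); (25,22,c); (26,9,c); (26,22,c); (26,23,c); (27,21,c); (27,22,c); (27,23,c)
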